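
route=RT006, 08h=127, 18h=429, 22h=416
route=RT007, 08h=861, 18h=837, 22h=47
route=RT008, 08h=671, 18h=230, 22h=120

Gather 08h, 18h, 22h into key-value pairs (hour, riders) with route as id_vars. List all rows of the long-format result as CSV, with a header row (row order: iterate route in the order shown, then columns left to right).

Each (route, column) pair becomes one row: 3 × 3 = 9 rows.
For example, (RT006, 08h) → riders=127.

route,hour,riders
RT006,08h,127
RT006,18h,429
RT006,22h,416
RT007,08h,861
RT007,18h,837
RT007,22h,47
RT008,08h,671
RT008,18h,230
RT008,22h,120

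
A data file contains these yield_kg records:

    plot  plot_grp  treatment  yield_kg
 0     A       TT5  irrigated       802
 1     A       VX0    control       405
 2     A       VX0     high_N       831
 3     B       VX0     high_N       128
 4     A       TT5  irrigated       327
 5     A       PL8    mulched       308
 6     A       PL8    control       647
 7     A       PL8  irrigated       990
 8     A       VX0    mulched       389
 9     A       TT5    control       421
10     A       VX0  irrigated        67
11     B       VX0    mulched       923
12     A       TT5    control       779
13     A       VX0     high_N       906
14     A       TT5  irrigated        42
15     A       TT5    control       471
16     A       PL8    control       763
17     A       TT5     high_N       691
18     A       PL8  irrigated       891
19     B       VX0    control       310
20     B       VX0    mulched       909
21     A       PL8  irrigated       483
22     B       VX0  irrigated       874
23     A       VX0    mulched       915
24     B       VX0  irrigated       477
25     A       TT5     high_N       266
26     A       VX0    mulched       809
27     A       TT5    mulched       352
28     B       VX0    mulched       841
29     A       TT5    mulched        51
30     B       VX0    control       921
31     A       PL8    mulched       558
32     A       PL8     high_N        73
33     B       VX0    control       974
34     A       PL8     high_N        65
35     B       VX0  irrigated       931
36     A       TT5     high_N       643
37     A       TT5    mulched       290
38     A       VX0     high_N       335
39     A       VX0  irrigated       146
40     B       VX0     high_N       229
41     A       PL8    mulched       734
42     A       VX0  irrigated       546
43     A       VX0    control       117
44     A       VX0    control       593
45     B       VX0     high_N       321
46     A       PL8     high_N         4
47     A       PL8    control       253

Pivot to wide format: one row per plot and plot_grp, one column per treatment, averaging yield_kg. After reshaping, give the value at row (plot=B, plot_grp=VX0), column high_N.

Rows with plot=B, plot_grp=VX0 and treatment=high_N: yield_kg values are 128, 229, 321.
(128 + 229 + 321) / 3 = 226.

226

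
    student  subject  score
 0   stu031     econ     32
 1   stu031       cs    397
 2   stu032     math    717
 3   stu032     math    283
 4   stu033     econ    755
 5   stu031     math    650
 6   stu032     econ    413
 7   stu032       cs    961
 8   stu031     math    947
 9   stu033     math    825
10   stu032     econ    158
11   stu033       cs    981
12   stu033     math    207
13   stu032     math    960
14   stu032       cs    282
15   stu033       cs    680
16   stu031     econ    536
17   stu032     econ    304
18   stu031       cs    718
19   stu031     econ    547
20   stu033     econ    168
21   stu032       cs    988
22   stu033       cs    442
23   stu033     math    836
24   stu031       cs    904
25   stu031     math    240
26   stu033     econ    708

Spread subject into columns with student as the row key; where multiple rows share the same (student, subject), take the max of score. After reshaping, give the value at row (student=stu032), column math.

Rows with student=stu032 and subject=math: score values are 717, 283, 960.
max(717, 283, 960) = 960.

960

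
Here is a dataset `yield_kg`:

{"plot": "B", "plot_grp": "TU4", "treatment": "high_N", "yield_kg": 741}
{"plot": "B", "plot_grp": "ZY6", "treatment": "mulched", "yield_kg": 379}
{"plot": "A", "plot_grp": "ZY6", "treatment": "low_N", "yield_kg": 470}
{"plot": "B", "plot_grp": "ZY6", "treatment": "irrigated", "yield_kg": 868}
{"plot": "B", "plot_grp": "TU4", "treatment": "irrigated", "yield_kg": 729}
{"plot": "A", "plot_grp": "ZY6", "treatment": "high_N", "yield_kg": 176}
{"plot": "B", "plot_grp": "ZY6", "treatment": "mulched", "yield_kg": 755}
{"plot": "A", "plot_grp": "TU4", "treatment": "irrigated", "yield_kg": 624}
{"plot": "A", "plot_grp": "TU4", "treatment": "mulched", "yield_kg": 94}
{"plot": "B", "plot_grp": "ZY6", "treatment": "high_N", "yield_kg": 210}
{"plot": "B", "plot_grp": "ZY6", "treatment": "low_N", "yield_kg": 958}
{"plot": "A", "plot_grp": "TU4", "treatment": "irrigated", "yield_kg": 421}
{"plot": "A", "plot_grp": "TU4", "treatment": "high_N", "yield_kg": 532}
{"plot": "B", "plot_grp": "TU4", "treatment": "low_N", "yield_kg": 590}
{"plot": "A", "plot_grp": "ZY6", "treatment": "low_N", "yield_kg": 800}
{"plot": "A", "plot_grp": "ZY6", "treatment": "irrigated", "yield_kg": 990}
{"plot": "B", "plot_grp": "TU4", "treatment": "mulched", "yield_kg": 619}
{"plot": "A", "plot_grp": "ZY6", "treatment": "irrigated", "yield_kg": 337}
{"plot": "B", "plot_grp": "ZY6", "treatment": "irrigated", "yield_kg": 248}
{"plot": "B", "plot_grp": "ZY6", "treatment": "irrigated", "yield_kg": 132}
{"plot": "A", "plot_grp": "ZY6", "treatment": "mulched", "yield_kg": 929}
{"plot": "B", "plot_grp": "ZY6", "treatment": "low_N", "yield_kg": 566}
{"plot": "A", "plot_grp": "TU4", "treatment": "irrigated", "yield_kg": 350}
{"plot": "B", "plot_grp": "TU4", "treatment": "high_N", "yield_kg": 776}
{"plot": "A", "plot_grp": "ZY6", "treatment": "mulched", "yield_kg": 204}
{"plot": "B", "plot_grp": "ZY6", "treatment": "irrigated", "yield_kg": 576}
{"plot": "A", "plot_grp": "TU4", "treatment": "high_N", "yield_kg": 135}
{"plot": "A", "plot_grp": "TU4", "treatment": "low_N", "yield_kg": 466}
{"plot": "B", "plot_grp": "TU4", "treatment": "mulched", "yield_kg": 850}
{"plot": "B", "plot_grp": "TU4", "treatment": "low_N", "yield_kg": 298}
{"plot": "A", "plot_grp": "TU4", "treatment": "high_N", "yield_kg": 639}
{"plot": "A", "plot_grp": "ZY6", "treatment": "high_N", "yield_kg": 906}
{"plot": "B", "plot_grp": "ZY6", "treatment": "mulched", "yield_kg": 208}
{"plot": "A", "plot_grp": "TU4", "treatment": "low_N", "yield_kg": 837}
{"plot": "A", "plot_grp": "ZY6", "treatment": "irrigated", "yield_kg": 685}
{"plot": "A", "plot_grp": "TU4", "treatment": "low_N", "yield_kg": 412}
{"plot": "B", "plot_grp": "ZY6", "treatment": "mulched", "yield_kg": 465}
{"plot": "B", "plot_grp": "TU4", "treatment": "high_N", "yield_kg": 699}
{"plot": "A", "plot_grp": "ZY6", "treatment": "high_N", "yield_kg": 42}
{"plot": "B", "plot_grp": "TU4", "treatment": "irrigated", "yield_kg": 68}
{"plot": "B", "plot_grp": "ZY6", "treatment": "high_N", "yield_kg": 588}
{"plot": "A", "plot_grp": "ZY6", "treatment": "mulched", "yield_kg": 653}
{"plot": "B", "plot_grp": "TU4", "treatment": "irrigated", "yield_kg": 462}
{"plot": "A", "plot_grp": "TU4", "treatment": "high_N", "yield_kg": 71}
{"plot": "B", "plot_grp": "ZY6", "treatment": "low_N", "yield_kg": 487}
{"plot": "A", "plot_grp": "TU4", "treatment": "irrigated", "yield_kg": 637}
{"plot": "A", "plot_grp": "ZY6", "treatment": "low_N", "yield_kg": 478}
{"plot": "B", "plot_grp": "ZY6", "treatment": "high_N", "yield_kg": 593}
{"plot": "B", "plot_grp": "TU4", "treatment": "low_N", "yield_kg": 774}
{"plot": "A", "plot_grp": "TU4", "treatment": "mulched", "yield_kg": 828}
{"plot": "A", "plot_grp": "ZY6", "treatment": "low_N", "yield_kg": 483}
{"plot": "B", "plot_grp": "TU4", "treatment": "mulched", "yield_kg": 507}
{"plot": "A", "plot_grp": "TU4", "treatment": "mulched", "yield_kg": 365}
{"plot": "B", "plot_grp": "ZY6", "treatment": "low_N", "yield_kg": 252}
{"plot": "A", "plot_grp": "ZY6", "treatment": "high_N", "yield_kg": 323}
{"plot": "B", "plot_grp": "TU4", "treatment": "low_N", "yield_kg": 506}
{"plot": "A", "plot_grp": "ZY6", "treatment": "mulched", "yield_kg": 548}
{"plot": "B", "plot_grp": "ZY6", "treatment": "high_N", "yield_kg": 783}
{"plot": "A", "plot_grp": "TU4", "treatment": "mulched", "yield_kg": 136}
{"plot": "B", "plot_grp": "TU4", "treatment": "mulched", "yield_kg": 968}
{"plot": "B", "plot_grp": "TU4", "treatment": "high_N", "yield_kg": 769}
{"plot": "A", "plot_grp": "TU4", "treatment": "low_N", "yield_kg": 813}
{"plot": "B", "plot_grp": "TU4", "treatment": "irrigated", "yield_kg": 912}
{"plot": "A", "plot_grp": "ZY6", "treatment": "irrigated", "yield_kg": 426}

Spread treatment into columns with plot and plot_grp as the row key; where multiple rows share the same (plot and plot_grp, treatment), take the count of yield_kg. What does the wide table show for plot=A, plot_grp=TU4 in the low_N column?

4

Rows with plot=A, plot_grp=TU4 and treatment=low_N: yield_kg values are 466, 837, 412, 813.
4 rows match — count = 4.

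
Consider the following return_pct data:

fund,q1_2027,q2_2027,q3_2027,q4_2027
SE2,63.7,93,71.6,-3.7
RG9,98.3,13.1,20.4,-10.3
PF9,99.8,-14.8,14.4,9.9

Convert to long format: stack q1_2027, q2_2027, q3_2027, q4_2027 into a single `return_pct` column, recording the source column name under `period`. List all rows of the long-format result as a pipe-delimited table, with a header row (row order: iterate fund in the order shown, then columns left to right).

Each (fund, column) pair becomes one row: 3 × 4 = 12 rows.
For example, (SE2, q1_2027) → return_pct=63.7.

| fund | period | return_pct |
| SE2 | q1_2027 | 63.7 |
| SE2 | q2_2027 | 93 |
| SE2 | q3_2027 | 71.6 |
| SE2 | q4_2027 | -3.7 |
| RG9 | q1_2027 | 98.3 |
| RG9 | q2_2027 | 13.1 |
| RG9 | q3_2027 | 20.4 |
| RG9 | q4_2027 | -10.3 |
| PF9 | q1_2027 | 99.8 |
| PF9 | q2_2027 | -14.8 |
| PF9 | q3_2027 | 14.4 |
| PF9 | q4_2027 | 9.9 |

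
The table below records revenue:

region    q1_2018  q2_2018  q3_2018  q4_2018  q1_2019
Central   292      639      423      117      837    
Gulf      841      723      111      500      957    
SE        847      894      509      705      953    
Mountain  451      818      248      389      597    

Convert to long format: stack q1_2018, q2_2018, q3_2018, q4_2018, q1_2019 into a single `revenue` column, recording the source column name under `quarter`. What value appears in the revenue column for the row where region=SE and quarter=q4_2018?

Unpivoting turns each (region, wide-column) pair into one long row.
The wide cell at row SE, column q4_2018 holds 705, so the long row (SE, q4_2018) has revenue=705.

705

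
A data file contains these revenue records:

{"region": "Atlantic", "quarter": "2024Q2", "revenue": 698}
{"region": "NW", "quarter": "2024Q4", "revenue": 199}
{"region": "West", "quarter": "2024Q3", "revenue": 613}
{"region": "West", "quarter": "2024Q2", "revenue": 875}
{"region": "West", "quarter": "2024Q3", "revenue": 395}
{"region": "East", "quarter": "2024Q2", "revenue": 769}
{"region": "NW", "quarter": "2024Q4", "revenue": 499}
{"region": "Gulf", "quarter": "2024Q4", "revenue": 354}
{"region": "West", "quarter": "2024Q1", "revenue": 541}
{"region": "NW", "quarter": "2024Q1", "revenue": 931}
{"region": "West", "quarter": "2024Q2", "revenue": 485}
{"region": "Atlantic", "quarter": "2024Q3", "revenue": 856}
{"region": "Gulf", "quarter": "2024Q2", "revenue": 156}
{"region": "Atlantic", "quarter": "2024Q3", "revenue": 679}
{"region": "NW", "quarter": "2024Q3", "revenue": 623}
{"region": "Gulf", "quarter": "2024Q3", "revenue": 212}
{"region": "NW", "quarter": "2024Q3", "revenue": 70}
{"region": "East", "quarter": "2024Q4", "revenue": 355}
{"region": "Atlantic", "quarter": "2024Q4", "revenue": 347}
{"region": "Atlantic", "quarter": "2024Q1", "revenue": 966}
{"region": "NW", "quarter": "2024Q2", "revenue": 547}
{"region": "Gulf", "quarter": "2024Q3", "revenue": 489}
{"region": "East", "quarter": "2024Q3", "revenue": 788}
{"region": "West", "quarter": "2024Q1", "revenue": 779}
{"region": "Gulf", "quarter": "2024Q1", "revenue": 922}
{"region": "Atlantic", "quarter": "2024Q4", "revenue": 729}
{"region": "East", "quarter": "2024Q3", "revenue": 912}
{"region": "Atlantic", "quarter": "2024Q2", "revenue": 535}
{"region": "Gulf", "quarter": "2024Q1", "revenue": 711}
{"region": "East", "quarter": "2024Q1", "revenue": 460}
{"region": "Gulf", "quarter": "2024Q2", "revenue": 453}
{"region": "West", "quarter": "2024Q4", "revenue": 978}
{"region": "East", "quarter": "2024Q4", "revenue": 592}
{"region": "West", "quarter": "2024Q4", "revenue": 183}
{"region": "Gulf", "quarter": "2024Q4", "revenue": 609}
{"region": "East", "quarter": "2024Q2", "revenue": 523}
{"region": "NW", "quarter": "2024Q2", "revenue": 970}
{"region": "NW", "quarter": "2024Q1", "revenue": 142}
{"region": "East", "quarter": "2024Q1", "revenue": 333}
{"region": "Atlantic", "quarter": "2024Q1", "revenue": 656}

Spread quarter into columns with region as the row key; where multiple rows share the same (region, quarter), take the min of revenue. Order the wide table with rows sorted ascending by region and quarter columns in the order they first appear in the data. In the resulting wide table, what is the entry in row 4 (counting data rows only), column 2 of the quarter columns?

With rows sorted ascending by region, row 4 is region=NW. quarter columns in first-appearance order: 2024Q2, 2024Q4, 2024Q3, 2024Q1; column 2 is 2024Q4.
Long rows with region=NW, quarter=2024Q4: min(199, 499) = 199.

199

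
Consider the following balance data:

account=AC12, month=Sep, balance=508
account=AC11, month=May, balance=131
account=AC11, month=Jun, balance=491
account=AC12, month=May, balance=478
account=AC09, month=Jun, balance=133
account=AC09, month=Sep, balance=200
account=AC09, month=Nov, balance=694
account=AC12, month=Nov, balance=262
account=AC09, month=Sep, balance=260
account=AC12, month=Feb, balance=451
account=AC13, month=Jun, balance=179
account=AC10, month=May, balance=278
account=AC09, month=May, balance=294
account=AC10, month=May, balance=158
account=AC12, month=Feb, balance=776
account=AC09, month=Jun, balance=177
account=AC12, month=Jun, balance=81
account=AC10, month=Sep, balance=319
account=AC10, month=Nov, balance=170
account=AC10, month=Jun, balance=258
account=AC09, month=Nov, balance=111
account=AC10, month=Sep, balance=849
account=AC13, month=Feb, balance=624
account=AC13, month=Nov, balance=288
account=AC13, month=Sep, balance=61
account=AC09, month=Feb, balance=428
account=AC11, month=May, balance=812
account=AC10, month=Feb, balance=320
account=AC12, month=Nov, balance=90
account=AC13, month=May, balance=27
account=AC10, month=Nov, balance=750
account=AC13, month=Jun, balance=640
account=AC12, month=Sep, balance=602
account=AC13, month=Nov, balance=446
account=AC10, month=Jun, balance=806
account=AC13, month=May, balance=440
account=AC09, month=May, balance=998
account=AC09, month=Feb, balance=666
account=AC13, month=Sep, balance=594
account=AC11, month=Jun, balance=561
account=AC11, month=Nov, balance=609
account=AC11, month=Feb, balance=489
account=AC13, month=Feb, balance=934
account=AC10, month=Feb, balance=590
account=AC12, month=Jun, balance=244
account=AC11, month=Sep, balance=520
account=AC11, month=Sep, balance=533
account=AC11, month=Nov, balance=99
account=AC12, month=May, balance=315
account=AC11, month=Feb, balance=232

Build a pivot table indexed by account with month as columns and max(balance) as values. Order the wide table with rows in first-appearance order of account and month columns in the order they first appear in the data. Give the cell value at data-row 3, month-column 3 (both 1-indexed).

177

With rows in first-appearance order of account, row 3 is account=AC09. month columns in first-appearance order: Sep, May, Jun, Nov, Feb; column 3 is Jun.
Long rows with account=AC09, month=Jun: max(133, 177) = 177.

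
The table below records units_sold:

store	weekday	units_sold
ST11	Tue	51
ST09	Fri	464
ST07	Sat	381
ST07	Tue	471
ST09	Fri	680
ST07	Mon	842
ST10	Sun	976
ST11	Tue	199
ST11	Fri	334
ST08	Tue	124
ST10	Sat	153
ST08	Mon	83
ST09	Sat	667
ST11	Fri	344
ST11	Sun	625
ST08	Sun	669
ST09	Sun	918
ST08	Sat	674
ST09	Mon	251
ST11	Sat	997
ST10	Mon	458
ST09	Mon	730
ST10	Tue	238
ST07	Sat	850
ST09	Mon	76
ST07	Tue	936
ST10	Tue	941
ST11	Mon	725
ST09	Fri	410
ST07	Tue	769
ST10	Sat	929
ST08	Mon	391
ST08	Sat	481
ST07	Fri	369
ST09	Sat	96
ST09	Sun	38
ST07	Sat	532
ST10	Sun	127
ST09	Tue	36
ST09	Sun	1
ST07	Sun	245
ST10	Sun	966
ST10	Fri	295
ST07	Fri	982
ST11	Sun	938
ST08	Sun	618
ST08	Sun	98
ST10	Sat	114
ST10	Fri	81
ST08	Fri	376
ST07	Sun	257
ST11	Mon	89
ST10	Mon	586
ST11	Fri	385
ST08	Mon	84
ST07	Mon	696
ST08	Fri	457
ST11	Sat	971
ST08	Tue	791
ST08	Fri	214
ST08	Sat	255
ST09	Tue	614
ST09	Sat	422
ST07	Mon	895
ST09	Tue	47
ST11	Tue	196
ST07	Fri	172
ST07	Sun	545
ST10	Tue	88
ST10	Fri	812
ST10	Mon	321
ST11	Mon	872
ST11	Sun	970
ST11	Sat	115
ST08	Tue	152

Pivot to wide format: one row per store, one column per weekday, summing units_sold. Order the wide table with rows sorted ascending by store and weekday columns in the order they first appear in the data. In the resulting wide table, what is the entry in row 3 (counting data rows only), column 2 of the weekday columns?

1554

With rows sorted ascending by store, row 3 is store=ST09. weekday columns in first-appearance order: Tue, Fri, Sat, Mon, Sun; column 2 is Fri.
Long rows with store=ST09, weekday=Fri: 464 + 680 + 410 = 1554.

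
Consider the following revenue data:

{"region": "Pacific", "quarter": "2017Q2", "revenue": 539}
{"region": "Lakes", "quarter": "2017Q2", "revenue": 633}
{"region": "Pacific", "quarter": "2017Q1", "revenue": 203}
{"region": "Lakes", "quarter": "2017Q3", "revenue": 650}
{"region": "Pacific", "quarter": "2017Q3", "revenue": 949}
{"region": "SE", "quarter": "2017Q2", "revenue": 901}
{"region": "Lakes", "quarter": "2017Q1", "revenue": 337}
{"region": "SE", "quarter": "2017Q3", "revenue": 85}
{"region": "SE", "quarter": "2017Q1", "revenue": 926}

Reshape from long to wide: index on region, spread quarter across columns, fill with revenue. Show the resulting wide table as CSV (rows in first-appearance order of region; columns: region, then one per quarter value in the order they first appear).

region,2017Q2,2017Q1,2017Q3
Pacific,539,203,949
Lakes,633,337,650
SE,901,926,85

Columns: region plus the 3 distinct quarter values (2017Q2, 2017Q1, 2017Q3).
For example, row Pacific column 2017Q2 takes revenue=539 from the long row (Pacific, 2017Q2).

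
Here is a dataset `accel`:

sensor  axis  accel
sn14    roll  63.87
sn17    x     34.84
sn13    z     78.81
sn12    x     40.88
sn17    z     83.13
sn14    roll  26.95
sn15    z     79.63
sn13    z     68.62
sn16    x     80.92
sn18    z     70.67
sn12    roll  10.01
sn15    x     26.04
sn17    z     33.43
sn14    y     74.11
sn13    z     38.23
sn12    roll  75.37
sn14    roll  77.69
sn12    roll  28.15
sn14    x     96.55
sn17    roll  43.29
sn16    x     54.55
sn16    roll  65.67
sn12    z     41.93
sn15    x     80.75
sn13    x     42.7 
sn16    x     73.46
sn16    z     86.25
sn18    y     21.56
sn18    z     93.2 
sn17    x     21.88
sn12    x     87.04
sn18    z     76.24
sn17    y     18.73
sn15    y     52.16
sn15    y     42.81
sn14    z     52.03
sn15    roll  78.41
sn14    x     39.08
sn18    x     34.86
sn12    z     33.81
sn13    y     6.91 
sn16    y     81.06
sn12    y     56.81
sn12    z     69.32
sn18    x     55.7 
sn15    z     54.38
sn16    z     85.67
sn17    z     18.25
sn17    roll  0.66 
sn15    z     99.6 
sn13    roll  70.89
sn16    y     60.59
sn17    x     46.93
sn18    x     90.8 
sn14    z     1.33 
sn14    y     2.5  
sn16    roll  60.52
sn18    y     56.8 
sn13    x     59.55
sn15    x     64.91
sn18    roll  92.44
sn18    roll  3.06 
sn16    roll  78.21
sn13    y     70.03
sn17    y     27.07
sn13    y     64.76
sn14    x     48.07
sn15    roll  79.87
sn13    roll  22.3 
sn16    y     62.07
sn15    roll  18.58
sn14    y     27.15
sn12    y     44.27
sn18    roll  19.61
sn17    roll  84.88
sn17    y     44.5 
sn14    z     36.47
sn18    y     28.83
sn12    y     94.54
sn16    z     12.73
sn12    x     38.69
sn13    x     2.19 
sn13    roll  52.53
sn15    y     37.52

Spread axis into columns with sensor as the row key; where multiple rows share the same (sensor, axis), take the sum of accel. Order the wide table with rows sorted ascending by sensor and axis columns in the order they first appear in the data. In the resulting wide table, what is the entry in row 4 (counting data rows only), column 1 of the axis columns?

With rows sorted ascending by sensor, row 4 is sensor=sn15. axis columns in first-appearance order: roll, x, z, y; column 1 is roll.
Long rows with sensor=sn15, axis=roll: 78.41 + 79.87 + 18.58 = 176.86.

176.86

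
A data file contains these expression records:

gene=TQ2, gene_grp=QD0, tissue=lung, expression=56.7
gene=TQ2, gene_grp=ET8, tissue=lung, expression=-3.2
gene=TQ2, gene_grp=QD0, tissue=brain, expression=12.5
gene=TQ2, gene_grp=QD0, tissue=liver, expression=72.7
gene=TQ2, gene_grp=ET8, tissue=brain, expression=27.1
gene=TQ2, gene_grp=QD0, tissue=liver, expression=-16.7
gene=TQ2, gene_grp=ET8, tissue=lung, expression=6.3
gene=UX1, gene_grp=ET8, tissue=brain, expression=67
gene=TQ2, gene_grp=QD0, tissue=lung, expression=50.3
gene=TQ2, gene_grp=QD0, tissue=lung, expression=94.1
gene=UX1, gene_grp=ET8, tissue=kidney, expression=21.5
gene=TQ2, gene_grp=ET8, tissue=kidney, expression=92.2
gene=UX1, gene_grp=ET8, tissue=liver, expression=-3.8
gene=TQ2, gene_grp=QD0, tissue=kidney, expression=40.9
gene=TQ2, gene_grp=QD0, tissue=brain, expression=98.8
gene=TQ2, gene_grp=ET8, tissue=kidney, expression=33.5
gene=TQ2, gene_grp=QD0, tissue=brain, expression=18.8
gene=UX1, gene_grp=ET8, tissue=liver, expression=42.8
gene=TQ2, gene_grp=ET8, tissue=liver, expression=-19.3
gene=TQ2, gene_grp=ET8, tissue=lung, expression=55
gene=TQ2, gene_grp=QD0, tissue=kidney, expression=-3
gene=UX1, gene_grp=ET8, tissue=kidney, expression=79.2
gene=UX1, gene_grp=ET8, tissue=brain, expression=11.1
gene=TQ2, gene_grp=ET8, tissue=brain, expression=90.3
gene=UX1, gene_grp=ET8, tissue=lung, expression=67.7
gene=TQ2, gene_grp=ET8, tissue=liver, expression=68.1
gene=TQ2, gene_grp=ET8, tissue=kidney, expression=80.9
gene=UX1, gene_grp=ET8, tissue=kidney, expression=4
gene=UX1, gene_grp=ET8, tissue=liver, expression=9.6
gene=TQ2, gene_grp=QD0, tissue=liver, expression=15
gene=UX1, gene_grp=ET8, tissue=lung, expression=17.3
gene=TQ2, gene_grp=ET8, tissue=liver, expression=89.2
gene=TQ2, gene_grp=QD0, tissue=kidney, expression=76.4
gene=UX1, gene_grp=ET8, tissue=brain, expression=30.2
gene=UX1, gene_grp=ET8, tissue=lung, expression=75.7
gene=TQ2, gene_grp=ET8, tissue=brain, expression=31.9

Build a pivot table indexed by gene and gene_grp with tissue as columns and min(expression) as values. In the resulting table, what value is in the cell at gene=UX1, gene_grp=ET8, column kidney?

Rows with gene=UX1, gene_grp=ET8 and tissue=kidney: expression values are 21.5, 79.2, 4.
min(21.5, 79.2, 4) = 4.

4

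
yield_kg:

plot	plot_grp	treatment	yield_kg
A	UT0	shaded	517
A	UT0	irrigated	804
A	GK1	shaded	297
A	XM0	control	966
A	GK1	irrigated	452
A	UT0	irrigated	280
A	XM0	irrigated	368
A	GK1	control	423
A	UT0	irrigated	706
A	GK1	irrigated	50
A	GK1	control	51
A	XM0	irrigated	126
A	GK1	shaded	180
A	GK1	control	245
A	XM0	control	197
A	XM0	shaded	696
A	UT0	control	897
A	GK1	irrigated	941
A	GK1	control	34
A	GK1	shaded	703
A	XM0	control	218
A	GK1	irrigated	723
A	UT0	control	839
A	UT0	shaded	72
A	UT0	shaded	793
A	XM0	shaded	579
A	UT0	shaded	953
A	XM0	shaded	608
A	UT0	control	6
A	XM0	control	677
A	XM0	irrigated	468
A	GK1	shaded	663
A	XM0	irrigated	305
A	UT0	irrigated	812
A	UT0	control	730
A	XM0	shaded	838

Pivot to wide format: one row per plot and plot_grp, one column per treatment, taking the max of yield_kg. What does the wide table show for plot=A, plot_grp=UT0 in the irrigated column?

Rows with plot=A, plot_grp=UT0 and treatment=irrigated: yield_kg values are 804, 280, 706, 812.
max(804, 280, 706, 812) = 812.

812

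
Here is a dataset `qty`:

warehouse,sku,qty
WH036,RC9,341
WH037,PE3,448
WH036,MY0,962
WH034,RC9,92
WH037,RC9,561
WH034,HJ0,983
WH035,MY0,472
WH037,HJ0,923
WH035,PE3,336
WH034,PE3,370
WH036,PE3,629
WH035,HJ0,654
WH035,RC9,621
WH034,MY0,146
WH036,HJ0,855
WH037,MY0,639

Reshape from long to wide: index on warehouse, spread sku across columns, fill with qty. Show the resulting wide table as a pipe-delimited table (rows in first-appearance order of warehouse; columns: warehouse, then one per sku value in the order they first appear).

| warehouse | RC9 | PE3 | MY0 | HJ0 |
| WH036 | 341 | 629 | 962 | 855 |
| WH037 | 561 | 448 | 639 | 923 |
| WH034 | 92 | 370 | 146 | 983 |
| WH035 | 621 | 336 | 472 | 654 |

Columns: warehouse plus the 4 distinct sku values (RC9, PE3, MY0, HJ0).
For example, row WH036 column RC9 takes qty=341 from the long row (WH036, RC9).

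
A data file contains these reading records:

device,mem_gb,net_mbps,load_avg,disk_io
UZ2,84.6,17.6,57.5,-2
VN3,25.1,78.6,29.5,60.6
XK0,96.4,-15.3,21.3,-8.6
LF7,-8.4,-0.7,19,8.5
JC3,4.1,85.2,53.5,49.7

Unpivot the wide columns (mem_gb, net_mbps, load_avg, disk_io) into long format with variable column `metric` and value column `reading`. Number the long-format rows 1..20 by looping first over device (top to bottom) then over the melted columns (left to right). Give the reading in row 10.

-15.3

20 rows total (5 × 4). Row 10: index ⌊(10-1)/4⌋ = 2 into device → XK0; (10-1) mod 4 = 1 into the melted columns → net_mbps.
So row 10 is (XK0, net_mbps, -15.3); reading = -15.3.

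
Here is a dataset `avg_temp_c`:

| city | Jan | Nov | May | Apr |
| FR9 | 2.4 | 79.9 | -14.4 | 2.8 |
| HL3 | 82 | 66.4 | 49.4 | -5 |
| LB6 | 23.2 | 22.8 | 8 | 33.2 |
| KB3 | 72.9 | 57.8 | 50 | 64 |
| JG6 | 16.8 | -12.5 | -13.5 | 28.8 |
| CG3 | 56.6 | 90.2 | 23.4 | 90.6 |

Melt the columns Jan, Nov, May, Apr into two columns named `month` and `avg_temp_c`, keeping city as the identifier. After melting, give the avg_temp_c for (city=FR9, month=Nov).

Unpivoting turns each (city, wide-column) pair into one long row.
The wide cell at row FR9, column Nov holds 79.9, so the long row (FR9, Nov) has avg_temp_c=79.9.

79.9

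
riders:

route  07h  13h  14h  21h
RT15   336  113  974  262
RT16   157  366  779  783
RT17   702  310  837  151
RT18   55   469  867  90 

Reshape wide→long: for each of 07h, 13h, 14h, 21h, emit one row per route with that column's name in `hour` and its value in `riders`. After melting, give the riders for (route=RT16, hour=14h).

779

Unpivoting turns each (route, wide-column) pair into one long row.
The wide cell at row RT16, column 14h holds 779, so the long row (RT16, 14h) has riders=779.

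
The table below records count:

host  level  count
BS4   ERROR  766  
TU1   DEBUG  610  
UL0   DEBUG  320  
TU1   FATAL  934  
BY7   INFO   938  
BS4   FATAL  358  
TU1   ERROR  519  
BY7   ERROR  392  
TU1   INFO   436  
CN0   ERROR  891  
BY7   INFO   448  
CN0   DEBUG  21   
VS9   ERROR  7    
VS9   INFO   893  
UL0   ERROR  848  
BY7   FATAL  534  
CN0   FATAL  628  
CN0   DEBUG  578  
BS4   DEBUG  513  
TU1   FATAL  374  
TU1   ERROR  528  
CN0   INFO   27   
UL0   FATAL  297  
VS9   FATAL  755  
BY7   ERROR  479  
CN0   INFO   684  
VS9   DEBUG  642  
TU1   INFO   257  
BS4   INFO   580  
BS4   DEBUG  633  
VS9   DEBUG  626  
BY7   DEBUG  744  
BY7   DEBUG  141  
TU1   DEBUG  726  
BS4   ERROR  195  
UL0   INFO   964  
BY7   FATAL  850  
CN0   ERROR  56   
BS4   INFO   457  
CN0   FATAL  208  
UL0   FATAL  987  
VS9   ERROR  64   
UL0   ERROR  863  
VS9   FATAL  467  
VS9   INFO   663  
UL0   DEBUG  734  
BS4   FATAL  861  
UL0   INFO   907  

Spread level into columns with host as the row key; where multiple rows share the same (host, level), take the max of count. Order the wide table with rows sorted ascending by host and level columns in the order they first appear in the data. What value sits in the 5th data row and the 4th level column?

With rows sorted ascending by host, row 5 is host=UL0. level columns in first-appearance order: ERROR, DEBUG, FATAL, INFO; column 4 is INFO.
Long rows with host=UL0, level=INFO: max(964, 907) = 964.

964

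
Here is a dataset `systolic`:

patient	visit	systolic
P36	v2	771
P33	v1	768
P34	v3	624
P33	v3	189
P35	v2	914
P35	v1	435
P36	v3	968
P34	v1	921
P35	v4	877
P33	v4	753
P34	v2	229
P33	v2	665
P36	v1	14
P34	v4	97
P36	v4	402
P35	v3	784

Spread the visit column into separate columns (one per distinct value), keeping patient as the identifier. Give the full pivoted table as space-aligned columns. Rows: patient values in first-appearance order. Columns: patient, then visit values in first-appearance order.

Columns: patient plus the 4 distinct visit values (v2, v1, v3, v4).
For example, row P36 column v2 takes systolic=771 from the long row (P36, v2).

patient  v2   v1   v3   v4 
P36      771  14   968  402
P33      665  768  189  753
P34      229  921  624  97 
P35      914  435  784  877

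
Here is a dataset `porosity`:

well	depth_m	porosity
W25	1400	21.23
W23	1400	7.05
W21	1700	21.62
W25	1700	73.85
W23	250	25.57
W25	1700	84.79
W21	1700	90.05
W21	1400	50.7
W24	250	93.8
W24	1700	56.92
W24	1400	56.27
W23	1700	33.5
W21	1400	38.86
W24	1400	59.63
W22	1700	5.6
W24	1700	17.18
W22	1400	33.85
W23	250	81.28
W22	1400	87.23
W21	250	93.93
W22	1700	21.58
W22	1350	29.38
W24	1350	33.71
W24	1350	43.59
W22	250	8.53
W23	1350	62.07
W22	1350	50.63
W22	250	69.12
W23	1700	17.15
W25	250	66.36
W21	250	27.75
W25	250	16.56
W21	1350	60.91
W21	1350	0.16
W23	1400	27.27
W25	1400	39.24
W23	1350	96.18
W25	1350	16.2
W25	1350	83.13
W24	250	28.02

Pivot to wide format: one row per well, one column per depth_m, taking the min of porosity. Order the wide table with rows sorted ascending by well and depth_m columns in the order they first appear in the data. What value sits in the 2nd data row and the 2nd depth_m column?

5.6

With rows sorted ascending by well, row 2 is well=W22. depth_m columns in first-appearance order: 1400, 1700, 250, 1350; column 2 is 1700.
Long rows with well=W22, depth_m=1700: min(5.6, 21.58) = 5.6.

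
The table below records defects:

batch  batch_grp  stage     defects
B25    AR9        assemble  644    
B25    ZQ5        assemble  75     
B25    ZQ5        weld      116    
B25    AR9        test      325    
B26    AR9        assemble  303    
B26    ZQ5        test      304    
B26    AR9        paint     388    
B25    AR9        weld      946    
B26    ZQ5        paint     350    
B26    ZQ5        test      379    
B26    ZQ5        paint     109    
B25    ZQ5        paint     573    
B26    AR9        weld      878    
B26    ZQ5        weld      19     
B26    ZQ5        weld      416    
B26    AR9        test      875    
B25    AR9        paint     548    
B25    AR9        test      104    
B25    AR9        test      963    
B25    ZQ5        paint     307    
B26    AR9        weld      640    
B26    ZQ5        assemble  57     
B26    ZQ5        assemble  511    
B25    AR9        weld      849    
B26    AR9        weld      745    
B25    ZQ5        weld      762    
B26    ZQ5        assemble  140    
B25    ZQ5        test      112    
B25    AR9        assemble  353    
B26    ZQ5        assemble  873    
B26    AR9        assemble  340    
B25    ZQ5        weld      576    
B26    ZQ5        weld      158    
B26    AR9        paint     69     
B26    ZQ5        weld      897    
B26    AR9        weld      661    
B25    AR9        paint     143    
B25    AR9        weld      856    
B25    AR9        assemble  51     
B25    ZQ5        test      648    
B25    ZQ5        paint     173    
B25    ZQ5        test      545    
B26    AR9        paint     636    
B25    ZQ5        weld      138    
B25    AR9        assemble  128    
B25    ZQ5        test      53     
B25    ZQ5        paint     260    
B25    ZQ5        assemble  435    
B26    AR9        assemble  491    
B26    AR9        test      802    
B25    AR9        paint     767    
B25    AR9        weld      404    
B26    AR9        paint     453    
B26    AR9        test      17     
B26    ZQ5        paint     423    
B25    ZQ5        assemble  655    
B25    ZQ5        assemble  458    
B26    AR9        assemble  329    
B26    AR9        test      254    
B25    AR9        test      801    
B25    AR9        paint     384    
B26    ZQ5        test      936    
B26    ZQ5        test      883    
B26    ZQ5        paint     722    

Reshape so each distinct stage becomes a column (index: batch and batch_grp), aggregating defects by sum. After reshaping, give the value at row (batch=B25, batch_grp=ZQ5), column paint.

1313

Rows with batch=B25, batch_grp=ZQ5 and stage=paint: defects values are 573, 307, 173, 260.
573 + 307 + 173 + 260 = 1313.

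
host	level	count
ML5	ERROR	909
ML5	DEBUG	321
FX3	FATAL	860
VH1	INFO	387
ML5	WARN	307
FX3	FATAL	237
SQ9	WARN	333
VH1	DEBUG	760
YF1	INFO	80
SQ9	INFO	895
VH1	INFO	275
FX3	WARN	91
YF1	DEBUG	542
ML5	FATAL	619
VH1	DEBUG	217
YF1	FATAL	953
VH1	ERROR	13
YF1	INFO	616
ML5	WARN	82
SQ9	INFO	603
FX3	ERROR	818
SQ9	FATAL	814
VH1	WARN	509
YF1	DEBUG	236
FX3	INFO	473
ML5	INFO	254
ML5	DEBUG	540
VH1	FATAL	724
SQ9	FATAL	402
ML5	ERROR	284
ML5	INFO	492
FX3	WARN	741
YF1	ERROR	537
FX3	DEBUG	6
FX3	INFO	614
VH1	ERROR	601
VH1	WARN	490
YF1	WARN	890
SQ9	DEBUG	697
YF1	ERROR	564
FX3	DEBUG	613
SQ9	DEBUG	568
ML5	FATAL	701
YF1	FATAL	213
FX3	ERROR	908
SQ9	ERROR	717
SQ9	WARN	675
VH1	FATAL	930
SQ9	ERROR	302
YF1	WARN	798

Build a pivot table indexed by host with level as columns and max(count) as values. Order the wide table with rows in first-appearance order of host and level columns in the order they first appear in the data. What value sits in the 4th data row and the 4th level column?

895

With rows in first-appearance order of host, row 4 is host=SQ9. level columns in first-appearance order: ERROR, DEBUG, FATAL, INFO, WARN; column 4 is INFO.
Long rows with host=SQ9, level=INFO: max(895, 603) = 895.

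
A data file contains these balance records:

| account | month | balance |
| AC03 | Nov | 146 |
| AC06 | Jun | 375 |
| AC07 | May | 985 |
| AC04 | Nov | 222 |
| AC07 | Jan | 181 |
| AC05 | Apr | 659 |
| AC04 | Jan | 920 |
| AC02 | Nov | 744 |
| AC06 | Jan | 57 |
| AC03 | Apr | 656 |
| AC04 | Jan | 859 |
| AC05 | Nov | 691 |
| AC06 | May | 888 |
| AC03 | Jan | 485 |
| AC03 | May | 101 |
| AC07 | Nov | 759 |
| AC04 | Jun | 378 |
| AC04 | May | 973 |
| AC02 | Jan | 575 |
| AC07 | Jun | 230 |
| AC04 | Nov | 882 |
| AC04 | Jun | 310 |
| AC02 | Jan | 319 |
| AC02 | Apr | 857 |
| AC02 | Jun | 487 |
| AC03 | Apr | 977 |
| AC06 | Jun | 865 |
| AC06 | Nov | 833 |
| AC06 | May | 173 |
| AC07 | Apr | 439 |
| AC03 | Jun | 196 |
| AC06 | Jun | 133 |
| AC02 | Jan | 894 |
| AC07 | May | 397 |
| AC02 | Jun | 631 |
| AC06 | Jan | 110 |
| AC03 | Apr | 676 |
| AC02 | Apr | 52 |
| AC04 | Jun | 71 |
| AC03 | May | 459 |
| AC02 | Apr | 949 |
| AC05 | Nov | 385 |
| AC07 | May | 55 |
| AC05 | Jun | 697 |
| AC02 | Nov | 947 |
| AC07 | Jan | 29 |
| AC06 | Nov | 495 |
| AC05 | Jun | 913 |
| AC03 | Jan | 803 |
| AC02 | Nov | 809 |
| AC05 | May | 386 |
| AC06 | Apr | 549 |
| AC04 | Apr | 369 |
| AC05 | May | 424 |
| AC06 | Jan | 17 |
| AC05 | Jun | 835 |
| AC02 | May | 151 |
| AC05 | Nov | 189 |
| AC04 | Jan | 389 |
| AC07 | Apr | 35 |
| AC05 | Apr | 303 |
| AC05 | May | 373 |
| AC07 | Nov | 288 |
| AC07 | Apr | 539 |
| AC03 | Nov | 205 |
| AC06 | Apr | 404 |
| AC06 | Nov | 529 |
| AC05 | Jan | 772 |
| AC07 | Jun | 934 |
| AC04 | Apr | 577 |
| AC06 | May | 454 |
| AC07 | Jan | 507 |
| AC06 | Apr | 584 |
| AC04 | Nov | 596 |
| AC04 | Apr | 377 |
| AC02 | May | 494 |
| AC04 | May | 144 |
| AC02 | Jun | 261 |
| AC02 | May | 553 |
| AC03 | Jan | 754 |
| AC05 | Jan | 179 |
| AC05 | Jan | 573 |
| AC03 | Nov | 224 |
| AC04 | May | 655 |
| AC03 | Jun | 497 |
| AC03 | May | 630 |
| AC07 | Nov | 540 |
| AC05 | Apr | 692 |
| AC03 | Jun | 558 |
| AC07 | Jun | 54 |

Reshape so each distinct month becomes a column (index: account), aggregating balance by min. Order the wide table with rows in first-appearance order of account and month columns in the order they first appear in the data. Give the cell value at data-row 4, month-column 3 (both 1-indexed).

With rows in first-appearance order of account, row 4 is account=AC04. month columns in first-appearance order: Nov, Jun, May, Jan, Apr; column 3 is May.
Long rows with account=AC04, month=May: min(973, 144, 655) = 144.

144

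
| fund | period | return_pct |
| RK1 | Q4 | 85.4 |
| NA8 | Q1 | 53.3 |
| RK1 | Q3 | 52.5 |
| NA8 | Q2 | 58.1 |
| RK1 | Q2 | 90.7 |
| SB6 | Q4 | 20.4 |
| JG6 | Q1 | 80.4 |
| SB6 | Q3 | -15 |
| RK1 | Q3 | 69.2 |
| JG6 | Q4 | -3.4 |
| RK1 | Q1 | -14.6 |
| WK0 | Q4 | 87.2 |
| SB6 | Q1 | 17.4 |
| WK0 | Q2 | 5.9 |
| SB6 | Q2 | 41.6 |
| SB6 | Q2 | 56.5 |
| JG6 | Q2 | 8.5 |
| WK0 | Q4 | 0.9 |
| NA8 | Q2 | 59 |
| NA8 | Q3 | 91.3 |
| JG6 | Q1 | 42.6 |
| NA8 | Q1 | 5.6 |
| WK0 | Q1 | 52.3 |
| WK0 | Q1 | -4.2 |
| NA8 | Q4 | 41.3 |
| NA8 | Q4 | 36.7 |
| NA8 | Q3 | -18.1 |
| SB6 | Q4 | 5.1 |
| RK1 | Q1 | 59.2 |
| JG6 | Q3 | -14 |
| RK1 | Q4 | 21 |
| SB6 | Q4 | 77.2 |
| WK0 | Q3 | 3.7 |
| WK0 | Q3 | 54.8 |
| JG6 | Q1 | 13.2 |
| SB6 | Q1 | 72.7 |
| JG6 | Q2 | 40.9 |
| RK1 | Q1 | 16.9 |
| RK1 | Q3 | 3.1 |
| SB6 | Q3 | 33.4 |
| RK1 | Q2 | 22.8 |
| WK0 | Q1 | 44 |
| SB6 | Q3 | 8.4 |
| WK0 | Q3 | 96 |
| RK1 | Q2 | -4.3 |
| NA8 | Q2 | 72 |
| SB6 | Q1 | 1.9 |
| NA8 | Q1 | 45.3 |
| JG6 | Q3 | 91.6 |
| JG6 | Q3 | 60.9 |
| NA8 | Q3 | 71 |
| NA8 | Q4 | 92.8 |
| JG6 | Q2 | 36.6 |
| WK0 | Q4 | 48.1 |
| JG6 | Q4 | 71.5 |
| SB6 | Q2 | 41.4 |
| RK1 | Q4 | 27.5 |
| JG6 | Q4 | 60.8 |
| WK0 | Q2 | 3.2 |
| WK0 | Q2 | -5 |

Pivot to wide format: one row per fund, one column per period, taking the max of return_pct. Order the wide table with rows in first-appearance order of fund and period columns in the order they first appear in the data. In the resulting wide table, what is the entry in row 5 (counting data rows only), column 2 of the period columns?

52.3

With rows in first-appearance order of fund, row 5 is fund=WK0. period columns in first-appearance order: Q4, Q1, Q3, Q2; column 2 is Q1.
Long rows with fund=WK0, period=Q1: max(52.3, -4.2, 44) = 52.3.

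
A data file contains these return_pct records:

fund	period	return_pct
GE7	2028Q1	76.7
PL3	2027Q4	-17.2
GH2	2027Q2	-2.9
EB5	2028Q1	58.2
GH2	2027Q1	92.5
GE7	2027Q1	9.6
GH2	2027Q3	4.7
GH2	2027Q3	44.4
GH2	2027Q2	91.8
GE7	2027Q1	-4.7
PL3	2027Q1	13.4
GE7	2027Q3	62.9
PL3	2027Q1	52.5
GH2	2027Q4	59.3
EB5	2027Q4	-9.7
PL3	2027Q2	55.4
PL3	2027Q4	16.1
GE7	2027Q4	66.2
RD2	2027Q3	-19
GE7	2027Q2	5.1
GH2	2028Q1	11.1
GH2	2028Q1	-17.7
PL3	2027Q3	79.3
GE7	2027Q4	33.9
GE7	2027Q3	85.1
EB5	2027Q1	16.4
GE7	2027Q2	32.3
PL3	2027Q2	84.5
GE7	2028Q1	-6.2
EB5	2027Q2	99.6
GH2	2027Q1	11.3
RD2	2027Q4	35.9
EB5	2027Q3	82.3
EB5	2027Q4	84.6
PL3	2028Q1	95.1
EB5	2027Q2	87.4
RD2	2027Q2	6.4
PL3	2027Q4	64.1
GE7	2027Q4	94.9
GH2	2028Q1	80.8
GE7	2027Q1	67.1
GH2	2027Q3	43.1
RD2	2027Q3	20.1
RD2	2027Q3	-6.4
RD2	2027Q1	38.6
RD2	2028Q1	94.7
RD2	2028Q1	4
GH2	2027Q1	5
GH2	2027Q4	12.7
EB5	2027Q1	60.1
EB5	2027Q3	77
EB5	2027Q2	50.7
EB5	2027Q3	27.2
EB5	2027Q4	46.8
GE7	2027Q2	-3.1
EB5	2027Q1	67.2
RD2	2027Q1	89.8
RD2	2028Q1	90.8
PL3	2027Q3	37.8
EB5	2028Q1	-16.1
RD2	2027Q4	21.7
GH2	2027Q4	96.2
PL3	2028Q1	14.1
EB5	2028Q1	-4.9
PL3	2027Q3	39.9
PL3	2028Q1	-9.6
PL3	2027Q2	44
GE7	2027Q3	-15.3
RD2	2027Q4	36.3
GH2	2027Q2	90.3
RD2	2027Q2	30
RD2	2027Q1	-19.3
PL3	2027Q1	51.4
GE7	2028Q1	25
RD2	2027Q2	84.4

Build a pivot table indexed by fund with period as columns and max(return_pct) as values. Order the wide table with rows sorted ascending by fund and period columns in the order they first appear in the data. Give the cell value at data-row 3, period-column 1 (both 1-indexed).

With rows sorted ascending by fund, row 3 is fund=GH2. period columns in first-appearance order: 2028Q1, 2027Q4, 2027Q2, 2027Q1, 2027Q3; column 1 is 2028Q1.
Long rows with fund=GH2, period=2028Q1: max(11.1, -17.7, 80.8) = 80.8.

80.8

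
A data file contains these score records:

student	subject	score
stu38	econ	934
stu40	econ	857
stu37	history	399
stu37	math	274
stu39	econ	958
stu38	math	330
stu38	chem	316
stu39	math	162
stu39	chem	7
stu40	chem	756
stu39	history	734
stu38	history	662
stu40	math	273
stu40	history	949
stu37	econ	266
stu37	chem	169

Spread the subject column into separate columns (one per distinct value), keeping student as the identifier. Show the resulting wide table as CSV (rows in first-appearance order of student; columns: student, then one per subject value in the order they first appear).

Columns: student plus the 4 distinct subject values (econ, history, math, chem).
For example, row stu38 column econ takes score=934 from the long row (stu38, econ).

student,econ,history,math,chem
stu38,934,662,330,316
stu40,857,949,273,756
stu37,266,399,274,169
stu39,958,734,162,7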